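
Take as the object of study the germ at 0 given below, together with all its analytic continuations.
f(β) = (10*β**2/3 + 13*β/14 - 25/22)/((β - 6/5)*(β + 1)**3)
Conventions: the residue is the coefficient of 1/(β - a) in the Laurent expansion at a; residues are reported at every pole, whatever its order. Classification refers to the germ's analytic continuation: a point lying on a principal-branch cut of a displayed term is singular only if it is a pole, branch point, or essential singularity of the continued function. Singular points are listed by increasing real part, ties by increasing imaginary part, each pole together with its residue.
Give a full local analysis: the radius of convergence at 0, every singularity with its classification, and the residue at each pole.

Denominator factor (β - 6/5): pole of order 1 at 6/5, modulus 6/5.
Denominator factor (β + 1)^3: pole of order 3 at -1, modulus 1.
The radius of convergence is the smallest modulus among the singular points: 1.
At the order-3 pole -1 set g(β) = (β - (-1))^3*f(β) = (10*β**2/3 + 13*β/14 - 25/22)/(β - 6/5).
Order-3 pole: residue = g''(a)/2; g''(-1) = -91975/102487, so the residue is -91975/204974.
At the order-1 pole 6/5 set g(β) = (β - (6/5))*f(β) = (10*β**2/3 + 13*β/14 - 25/22)/(β + 1)**3.
Simple pole: residue = g(a) at a = 6/5, which is 91975/204974.
List the singular points by increasing real part (a conjugate pair: the negative imaginary part first).

Radius of convergence at 0: 1.
At -1: a pole of order 3; residue -91975/204974.
At 6/5: a pole of order 1; residue 91975/204974.


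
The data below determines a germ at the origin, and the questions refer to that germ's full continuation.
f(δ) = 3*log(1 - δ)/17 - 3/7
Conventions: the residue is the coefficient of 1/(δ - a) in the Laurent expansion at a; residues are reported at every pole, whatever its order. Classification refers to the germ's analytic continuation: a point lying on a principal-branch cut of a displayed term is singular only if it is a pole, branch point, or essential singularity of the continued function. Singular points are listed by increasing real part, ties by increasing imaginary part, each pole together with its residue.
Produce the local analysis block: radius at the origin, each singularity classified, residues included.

Branch term (3/17)*log(1 - δ/(1)): its argument vanishes at δ = 1, a logarithmic branch point, modulus 1.
The radius of convergence is the smallest modulus among the singular points: 1.

Radius of convergence at 0: 1.
At 1: a logarithmic branch point.


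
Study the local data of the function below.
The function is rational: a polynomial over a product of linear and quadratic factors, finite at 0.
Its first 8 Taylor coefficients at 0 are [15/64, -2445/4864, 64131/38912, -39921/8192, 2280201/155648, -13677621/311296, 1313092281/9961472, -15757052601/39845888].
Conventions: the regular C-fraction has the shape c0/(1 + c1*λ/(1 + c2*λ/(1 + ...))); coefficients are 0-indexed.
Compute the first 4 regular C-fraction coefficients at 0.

The regular C-fraction coefficients are [15/64, 163/76, 140473/123880, -852308441/915883960].

Taylor coefficients (read off): a_0 = 15/64, a_1 = -2445/4864, a_2 = 64131/38912, a_3 = -39921/8192.
c0 = a_0 = 15/64. Peel one level at a time: if S = 1 + c*λ/S' with S'(0) = 1, then c is the λ-coefficient of S and S' = c*λ/(S - 1).
S_1 = c0/f = 1 + (163/76)*λ + (-140473/57760)*λ^2 + ...; c1 = 163/76.
S_2 = c1*λ/(S_1 - 1) = 1 + (140473/123880)*λ + (44858339/42510400)*λ^2 + ...; c2 = 140473/123880.
S_3 = c2*λ/(S_2 - 1) = 1 + (-852308441/915883960)*λ + ...; c3 = -852308441/915883960.


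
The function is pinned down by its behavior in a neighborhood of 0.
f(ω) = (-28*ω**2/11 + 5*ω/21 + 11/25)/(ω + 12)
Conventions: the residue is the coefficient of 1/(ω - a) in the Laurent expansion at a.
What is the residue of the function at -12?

At the order-1 pole -12 set g(ω) = (ω - (-12))*f(ω) = -28*ω**2/11 + 5*ω/21 + 11/25.
Simple pole: residue = g(a) at a = -12, which is -710253/1925.

The residue is -710253/1925.


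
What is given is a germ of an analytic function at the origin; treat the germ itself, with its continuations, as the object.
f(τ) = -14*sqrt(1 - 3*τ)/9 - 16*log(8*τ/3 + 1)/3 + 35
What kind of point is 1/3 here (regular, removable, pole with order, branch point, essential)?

The point is an algebraic (square-root) branch point.

The term (-14/9)*sqrt(1 - τ/(1/3)) has argument 1 - 1/3/(1/3) = 0 at 1/3: a square-root (algebraic, two-sheeted) branch point; the remaining terms are analytic or single-valued there.


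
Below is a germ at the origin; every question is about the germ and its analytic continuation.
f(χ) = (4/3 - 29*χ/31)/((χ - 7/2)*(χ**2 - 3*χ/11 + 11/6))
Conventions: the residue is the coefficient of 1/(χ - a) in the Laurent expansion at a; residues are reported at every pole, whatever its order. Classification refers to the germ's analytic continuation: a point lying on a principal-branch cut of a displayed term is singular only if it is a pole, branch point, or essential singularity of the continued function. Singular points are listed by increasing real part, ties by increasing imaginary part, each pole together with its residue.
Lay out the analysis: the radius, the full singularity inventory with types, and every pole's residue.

Radius of convergence at 0: (1/6)*sqrt(66).
At (3/22) - ((1/66)*sqrt(7905))*i: a pole of order 1; residue (3971/53723) - ((258973/141560105)*sqrt(7905))*i.
At (3/22) + ((1/66)*sqrt(7905))*i: a pole of order 1; residue (3971/53723) + ((258973/141560105)*sqrt(7905))*i.
At 7/2: a pole of order 1; residue -7942/53723.


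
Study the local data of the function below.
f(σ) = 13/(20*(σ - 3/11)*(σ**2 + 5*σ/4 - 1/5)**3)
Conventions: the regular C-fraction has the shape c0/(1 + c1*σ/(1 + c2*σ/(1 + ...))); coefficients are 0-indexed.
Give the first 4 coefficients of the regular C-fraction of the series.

Taylor coefficients (expand at 0): a_0 = 3575/12, a_1 = 961675/144, a_2 = 85345975/864, a_3 = 12454538525/10368.
c0 = a_0 = 3575/12. Peel one level at a time: if S = 1 + c*σ/S' with S'(0) = 1, then c is the σ-coefficient of S and S' = c*σ/(S - 1).
S_1 = c0/f = 1 + (-269/12)*σ + (2735/16)*σ^2 + ...; c1 = -269/12.
S_2 = c1*σ/(S_1 - 1) = 1 + (8205/1076)*σ + (22522395/578888)*σ^2 + ...; c2 = 8205/1076.
S_3 = c2*σ/(S_2 - 1) = 1 + (-1501493/294286)*σ + ...; c3 = -1501493/294286.

The regular C-fraction coefficients are [3575/12, -269/12, 8205/1076, -1501493/294286].


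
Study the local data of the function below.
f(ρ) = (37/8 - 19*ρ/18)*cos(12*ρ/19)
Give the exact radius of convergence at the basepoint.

The radius of convergence is infinite.

The factor cos(12*ρ/19) is entire and contributes no finite singular point.
The polynomial part has no poles.
No finite singular points: the Taylor series at 0 converges everywhere.


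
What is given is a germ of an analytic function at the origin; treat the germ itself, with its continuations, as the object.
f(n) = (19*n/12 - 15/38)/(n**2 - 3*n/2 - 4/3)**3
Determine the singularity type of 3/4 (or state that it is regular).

Denominator factors: n**2 - 3*n/2 - 4/3 = -91/48 at n = 3/4 — none vanishes.
So the germ continues analytically to 3/4.

The point is a regular point.


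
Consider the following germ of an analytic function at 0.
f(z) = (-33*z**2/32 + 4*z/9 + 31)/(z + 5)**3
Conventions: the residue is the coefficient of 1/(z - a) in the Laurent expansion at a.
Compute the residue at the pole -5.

The residue is -33/32.

At the order-3 pole -5 set g(z) = (z - (-5))^3*f(z) = -33*z**2/32 + 4*z/9 + 31.
Order-3 pole: residue = g''(a)/2; g''(-5) = -33/16, so the residue is -33/32.


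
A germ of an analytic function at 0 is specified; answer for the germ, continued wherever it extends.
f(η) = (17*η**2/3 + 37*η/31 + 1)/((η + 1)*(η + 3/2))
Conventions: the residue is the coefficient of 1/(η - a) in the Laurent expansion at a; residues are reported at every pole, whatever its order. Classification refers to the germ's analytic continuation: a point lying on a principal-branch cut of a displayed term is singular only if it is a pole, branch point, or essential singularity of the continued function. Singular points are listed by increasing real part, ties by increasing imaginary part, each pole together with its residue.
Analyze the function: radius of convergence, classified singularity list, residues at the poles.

Denominator factor (η + 3/2): pole of order 1 at -3/2, modulus 3/2.
Denominator factor (η + 1): pole of order 1 at -1, modulus 1.
The radius of convergence is the smallest modulus among the singular points: 1.
At the order-1 pole -3/2 set g(η) = (η - (-3/2))*f(η) = (17*η**2/3 + 37*η/31 + 1)/(η + 1).
Simple pole: residue = g(a) at a = -3/2, which is -1483/62.
At the order-1 pole -1 set g(η) = (η - (-1))*f(η) = (17*η**2/3 + 37*η/31 + 1)/(η + 3/2).
Simple pole: residue = g(a) at a = -1, which is 1018/93.
List the singular points by increasing real part (a conjugate pair: the negative imaginary part first).

Radius of convergence at 0: 1.
At -3/2: a pole of order 1; residue -1483/62.
At -1: a pole of order 1; residue 1018/93.


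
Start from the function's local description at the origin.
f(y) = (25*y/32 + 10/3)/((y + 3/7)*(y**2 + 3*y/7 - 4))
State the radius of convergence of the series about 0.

Denominator factor (y + 3/7): pole of order 1 at -3/7, modulus 3/7.
Denominator factor (y**2 + 3*y/7 - 4): discriminant 793/49, real irrational roots -3/14 + (1/14)*sqrt(793) and -3/14 - (1/14)*sqrt(793); poles of order 1, moduli -3/14 + (1/14)*sqrt(793) and 3/14 + (1/14)*sqrt(793).
The radius of convergence is the smallest modulus among the singular points: 3/7.

The radius of convergence is 3/7.


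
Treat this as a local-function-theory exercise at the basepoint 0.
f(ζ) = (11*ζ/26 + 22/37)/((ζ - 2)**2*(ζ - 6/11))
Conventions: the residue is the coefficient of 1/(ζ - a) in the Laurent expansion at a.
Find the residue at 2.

At the order-2 pole 2 set g(ζ) = (ζ - (2))^2*f(ζ) = (11*ζ/26 + 22/37)/(ζ - 6/11).
Order-2 pole: residue = g'(a); g'(2) = -48037/123136, so the residue is -48037/123136.

The residue is -48037/123136.


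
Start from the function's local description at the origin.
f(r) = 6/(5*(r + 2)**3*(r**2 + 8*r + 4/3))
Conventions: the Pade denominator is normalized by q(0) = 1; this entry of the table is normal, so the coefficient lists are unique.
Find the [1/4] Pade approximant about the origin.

The Pade approximant has numerator coefficients [9/80, -9/1120]; denominator coefficients [1, 52/7, 279/28, 5, 101/112].

Taylor coefficients needed (expand at 0): a_0 = 9/80, a_1 = -27/32, a_2 = 1647/320, a_3 = -19449/640, a_4 = 114291/640, a_5 = -1342413/1280.
Write the denominator as Q(r) = 1 + q1*r + q2*r^2 + q3*r^3 + q4*r^4. Requiring Q*f - P = O(r^6) with deg P <= 1 kills the coefficients of r^2..r^5 in Q*f:
  r^2: a_2 + q1*a_1 + q2*a_0 = 0, i.e. 1647/320 + (-27/32)*q1 + (9/80)*q2 = 0.
  r^3: a_3 + q1*a_2 + q2*a_1 + q3*a_0 = 0, i.e. -19449/640 + (1647/320)*q1 + (-27/32)*q2 + (9/80)*q3 = 0.
  r^4: a_4 + q1*a_3 + q2*a_2 + q3*a_1 + q4*a_0 = 0, i.e. 114291/640 + (-19449/640)*q1 + (1647/320)*q2 + (-27/32)*q3 + (9/80)*q4 = 0.
  r^5: a_5 + q1*a_4 + q2*a_3 + q3*a_2 + q4*a_1 = 0, i.e. -1342413/1280 + (114291/640)*q1 + (-19449/640)*q2 + (1647/320)*q3 + (-27/32)*q4 = 0.
Solving this linear system: q1 = 52/7, q2 = 279/28, q3 = 5, q4 = 101/112.
The numerator is Q*f truncated at degree 1: P0 = a_0 = 9/80; P1 = a_1 + q1*a_0 = -9/1120.


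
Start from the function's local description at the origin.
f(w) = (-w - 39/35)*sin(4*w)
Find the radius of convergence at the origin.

The factor sin(4*w) is entire and contributes no finite singular point.
The polynomial part has no poles.
No finite singular points: the Taylor series at 0 converges everywhere.

The radius of convergence is infinite.


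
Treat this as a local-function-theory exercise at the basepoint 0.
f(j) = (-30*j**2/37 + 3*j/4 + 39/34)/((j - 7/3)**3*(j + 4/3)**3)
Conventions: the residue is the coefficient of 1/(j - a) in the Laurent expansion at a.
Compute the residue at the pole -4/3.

The residue is -8172171/405204316.

At the order-3 pole -4/3 set g(j) = (j - (-4/3))^3*f(j) = (-30*j**2/37 + 3*j/4 + 39/34)/(j - 7/3)**3.
Order-3 pole: residue = g''(a)/2; g''(-4/3) = -8172171/202602158, so the residue is -8172171/405204316.


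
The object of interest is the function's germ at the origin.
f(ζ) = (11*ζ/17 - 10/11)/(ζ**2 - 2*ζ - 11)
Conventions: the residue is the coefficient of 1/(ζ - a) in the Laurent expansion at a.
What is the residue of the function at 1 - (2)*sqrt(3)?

The residue is 11/34 + (49/2244)*sqrt(3).

The factor ζ**2 - 2*ζ - 11 splits as (ζ - a)(ζ - a') with a = 1 - (2)*sqrt(3), a' = 1 + (2)*sqrt(3). At the order-1 pole a set g(ζ) = (ζ - a)*f(ζ) = [11*ζ/17 - 10/11] / (ζ - a').
Simple pole: residue = g(a) at a = 1 - (2)*sqrt(3), which is 11/34 + (49/2244)*sqrt(3).


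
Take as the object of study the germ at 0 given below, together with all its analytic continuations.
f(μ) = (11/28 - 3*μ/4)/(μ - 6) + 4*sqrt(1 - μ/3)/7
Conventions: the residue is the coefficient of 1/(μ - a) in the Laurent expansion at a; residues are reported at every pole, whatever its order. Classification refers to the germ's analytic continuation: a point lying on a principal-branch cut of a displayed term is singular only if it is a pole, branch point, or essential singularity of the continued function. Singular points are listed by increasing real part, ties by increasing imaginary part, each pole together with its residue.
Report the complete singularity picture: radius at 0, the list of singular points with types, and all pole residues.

Radius of convergence at 0: 3.
At 3: an algebraic (square-root) branch point.
At 6: a pole of order 1; residue -115/28.

Denominator factor (μ - 6): pole of order 1 at 6, modulus 6.
Branch term (4/7)*sqrt(1 - μ/(3)): its argument vanishes at μ = 3, a square-root branch point, modulus 3.
The radius of convergence is the smallest modulus among the singular points: 3.
The branch term is analytic at 6 and contributes nothing to the residue; only the rational part matters.
At the order-1 pole 6 set g(μ) = (μ - (6))*(rational part) = 11/28 - 3*μ/4.
Simple pole: residue = g(a) at a = 6, which is -115/28.
List the singular points by increasing real part (a conjugate pair: the negative imaginary part first).


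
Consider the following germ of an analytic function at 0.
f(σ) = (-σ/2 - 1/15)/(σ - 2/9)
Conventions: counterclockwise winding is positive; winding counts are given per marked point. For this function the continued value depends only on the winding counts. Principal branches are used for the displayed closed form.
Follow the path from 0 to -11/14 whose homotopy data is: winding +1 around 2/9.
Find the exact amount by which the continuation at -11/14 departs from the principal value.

Continued minus principal equals 0.

The function is rational, hence single-valued: continuing it around any pole returns the same value, so the difference is 0.


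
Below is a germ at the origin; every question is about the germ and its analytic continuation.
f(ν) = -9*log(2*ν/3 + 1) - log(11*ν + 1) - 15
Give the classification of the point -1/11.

The term (-1)*log(1 - ν/(-1/11)) has argument 1 - -1/11/(-1/11) = 0 at -1/11: a logarithmic (infinitely-sheeted) branch point; the remaining terms are analytic or single-valued there.

The point is a logarithmic branch point.


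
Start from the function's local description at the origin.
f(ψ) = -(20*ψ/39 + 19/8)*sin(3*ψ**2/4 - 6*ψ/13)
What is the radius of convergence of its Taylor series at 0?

The factor -sin(3*ψ**2/4 - 6*ψ/13) is entire and contributes no finite singular point.
The polynomial part has no poles.
No finite singular points: the Taylor series at 0 converges everywhere.

The radius of convergence is infinite.


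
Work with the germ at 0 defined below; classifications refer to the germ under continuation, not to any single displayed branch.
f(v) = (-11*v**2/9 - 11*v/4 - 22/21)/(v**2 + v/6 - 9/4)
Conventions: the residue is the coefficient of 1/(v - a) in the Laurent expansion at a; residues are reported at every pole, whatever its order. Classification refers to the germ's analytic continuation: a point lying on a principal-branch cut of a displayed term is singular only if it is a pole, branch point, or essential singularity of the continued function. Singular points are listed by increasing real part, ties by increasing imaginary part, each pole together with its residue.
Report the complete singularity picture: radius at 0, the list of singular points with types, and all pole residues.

Denominator factor (v**2 + v/6 - 9/4): discriminant 325/36, real irrational roots -1/12 + (5/12)*sqrt(13) and -1/12 - (5/12)*sqrt(13); poles of order 1, moduli -1/12 + (5/12)*sqrt(13) and 1/12 + (5/12)*sqrt(13).
The radius of convergence is the smallest modulus among the singular points: -1/12 + (5/12)*sqrt(13).
The factor v**2 + v/6 - 9/4 splits as (v - a)(v - a') with a = -1/12 - (5/12)*sqrt(13), a' = -1/12 + (5/12)*sqrt(13). At the order-1 pole a set g(v) = (v - a)*f(v) = [-11*v**2/9 - 11*v/4 - 22/21] / (v - a').
Simple pole: residue = g(a) at a = -1/12 - (5/12)*sqrt(13), which is -275/216 + (32527/98280)*sqrt(13).
The factor v**2 + v/6 - 9/4 splits as (v - a)(v - a') with a = -1/12 + (5/12)*sqrt(13), a' = -1/12 - (5/12)*sqrt(13). At the order-1 pole a set g(v) = (v - a)*f(v) = [-11*v**2/9 - 11*v/4 - 22/21] / (v - a').
Simple pole: residue = g(a) at a = -1/12 + (5/12)*sqrt(13), which is -275/216 - (32527/98280)*sqrt(13).
List the singular points by increasing real part (a conjugate pair: the negative imaginary part first).

Radius of convergence at 0: -1/12 + (5/12)*sqrt(13).
At -1/12 - (5/12)*sqrt(13): a pole of order 1; residue -275/216 + (32527/98280)*sqrt(13).
At -1/12 + (5/12)*sqrt(13): a pole of order 1; residue -275/216 - (32527/98280)*sqrt(13).


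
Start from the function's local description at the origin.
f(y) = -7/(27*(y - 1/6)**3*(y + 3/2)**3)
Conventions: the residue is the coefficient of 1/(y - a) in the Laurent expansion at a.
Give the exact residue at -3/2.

At the order-3 pole -3/2 set g(y) = (y - (-3/2))^3*f(y) = -7/(27*(y - 1/6)**3).
Order-3 pole: residue = g''(a)/2; g''(-3/2) = 756/3125, so the residue is 378/3125.

The residue is 378/3125.


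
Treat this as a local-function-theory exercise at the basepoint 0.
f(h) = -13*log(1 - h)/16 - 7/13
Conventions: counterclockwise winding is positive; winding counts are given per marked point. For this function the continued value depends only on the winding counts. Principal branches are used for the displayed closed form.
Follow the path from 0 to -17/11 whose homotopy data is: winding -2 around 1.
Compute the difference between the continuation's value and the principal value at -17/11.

The rational part is single-valued and drops out of the difference; each branch term changes only by its own monodromy.
(-13/16)*log(1 - h/(1)): each positive loop around 1 adds 2*pi*i to the log, so winding -2 contributes (-13/16)*(-2)*2*pi*i = (13/4)*pi*i.
Summing the contributions at h = -17/11 gives (13/4)*pi*i.

Continued minus principal equals (13/4)*pi*i.


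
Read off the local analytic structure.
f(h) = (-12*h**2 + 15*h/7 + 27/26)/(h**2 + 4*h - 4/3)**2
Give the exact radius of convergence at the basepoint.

The radius of convergence is -2 + (4/3)*sqrt(3).

Denominator factor (h**2 + 4*h - 4/3)^2: discriminant 64/3, real irrational roots -2 + (4/3)*sqrt(3) and -2 - (4/3)*sqrt(3); poles of order 2, moduli -2 + (4/3)*sqrt(3) and 2 + (4/3)*sqrt(3).
The radius of convergence is the smallest modulus among the singular points: -2 + (4/3)*sqrt(3).


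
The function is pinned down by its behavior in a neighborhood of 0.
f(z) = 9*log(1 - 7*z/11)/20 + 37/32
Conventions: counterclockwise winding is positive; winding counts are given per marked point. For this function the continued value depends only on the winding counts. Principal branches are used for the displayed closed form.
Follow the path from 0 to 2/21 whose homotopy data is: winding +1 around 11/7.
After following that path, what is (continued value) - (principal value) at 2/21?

Continued minus principal equals (9/10)*pi*i.

The rational part is single-valued and drops out of the difference; each branch term changes only by its own monodromy.
(9/20)*log(1 - z/(11/7)): each positive loop around 11/7 adds 2*pi*i to the log, so winding +1 contributes (9/20)*(1)*2*pi*i = (9/10)*pi*i.
Summing the contributions at z = 2/21 gives (9/10)*pi*i.


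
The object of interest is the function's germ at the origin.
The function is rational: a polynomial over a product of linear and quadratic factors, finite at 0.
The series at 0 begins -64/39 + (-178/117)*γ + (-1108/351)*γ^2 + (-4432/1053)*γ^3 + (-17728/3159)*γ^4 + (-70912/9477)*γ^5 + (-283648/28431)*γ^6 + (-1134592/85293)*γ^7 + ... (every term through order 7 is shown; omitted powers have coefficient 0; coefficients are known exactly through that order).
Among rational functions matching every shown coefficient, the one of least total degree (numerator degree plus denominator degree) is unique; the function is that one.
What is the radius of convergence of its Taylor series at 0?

The radius of convergence is 3/4.

No rational of total degree below 3 reproduces all 8 coefficients; solving the [2/1] Pade equations on them gives f(γ) = (11*γ**2/13 - γ/2 + 16/13)/(γ - 3/4), whose expansion matches every shown term.
Denominator factor (γ - 3/4): pole of order 1 at 3/4, modulus 3/4.
The radius of convergence is the smallest modulus among the singular points: 3/4.


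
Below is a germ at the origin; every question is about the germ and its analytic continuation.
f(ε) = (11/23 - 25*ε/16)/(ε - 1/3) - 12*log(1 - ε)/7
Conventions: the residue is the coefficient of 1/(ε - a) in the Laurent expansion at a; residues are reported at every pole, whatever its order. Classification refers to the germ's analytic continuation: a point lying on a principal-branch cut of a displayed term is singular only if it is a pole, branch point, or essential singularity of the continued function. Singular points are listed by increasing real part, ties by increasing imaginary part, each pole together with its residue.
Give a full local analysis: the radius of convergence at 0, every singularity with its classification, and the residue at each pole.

Denominator factor (ε - 1/3): pole of order 1 at 1/3, modulus 1/3.
Branch term (-12/7)*log(1 - ε/(1)): its argument vanishes at ε = 1, a logarithmic branch point, modulus 1.
The radius of convergence is the smallest modulus among the singular points: 1/3.
The branch term is analytic at 1/3 and contributes nothing to the residue; only the rational part matters.
At the order-1 pole 1/3 set g(ε) = (ε - (1/3))*(rational part) = 11/23 - 25*ε/16.
Simple pole: residue = g(a) at a = 1/3, which is -47/1104.
List the singular points by increasing real part (a conjugate pair: the negative imaginary part first).

Radius of convergence at 0: 1/3.
At 1/3: a pole of order 1; residue -47/1104.
At 1: a logarithmic branch point.


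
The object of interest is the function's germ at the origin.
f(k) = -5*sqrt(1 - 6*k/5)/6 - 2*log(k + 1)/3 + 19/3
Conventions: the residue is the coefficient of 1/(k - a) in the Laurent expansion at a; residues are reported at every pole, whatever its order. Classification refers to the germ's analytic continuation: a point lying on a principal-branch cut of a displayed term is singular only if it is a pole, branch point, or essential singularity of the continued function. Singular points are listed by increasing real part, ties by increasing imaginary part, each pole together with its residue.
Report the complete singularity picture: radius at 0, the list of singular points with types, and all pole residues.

Radius of convergence at 0: 5/6.
At -1: a logarithmic branch point.
At 5/6: an algebraic (square-root) branch point.

Branch term (-5/6)*sqrt(1 - k/(5/6)): its argument vanishes at k = 5/6, a square-root branch point, modulus 5/6.
Branch term (-2/3)*log(1 - k/(-1)): its argument vanishes at k = -1, a logarithmic branch point, modulus 1.
The radius of convergence is the smallest modulus among the singular points: 5/6.
List the singular points by increasing real part (a conjugate pair: the negative imaginary part first).


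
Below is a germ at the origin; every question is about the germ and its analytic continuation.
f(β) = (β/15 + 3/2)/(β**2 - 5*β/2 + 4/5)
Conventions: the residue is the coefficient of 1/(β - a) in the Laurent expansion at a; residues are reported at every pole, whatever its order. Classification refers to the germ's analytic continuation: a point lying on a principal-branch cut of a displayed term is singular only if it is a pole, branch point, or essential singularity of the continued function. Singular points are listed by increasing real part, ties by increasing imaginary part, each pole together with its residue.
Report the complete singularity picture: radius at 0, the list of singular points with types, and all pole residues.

Denominator factor (β**2 - 5*β/2 + 4/5): discriminant 61/20, real irrational roots 5/4 + (1/20)*sqrt(305) and 5/4 - (1/20)*sqrt(305); poles of order 1, moduli 5/4 + (1/20)*sqrt(305) and 5/4 - (1/20)*sqrt(305).
The radius of convergence is the smallest modulus among the singular points: 5/4 - (1/20)*sqrt(305).
The factor β**2 - 5*β/2 + 4/5 splits as (β - a)(β - a') with a = 5/4 - (1/20)*sqrt(305), a' = 5/4 + (1/20)*sqrt(305). At the order-1 pole a set g(β) = (β - a)*f(β) = [β/15 + 3/2] / (β - a').
Simple pole: residue = g(a) at a = 5/4 - (1/20)*sqrt(305), which is 1/30 - (19/366)*sqrt(305).
The factor β**2 - 5*β/2 + 4/5 splits as (β - a)(β - a') with a = 5/4 + (1/20)*sqrt(305), a' = 5/4 - (1/20)*sqrt(305). At the order-1 pole a set g(β) = (β - a)*f(β) = [β/15 + 3/2] / (β - a').
Simple pole: residue = g(a) at a = 5/4 + (1/20)*sqrt(305), which is 1/30 + (19/366)*sqrt(305).
List the singular points by increasing real part (a conjugate pair: the negative imaginary part first).

Radius of convergence at 0: 5/4 - (1/20)*sqrt(305).
At 5/4 - (1/20)*sqrt(305): a pole of order 1; residue 1/30 - (19/366)*sqrt(305).
At 5/4 + (1/20)*sqrt(305): a pole of order 1; residue 1/30 + (19/366)*sqrt(305).


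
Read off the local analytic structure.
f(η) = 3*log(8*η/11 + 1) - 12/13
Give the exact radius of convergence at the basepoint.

The radius of convergence is 11/8.

Branch term (3)*log(1 - η/(-11/8)): its argument vanishes at η = -11/8, a logarithmic branch point, modulus 11/8.
The radius of convergence is the smallest modulus among the singular points: 11/8.


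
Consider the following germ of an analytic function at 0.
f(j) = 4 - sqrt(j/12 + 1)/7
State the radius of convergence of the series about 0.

Branch term (-1/7)*sqrt(1 - j/(-12)): its argument vanishes at j = -12, a square-root branch point, modulus 12.
The radius of convergence is the smallest modulus among the singular points: 12.

The radius of convergence is 12.


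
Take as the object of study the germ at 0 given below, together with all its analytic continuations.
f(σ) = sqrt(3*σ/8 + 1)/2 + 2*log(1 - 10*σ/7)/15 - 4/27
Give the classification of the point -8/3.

The point is an algebraic (square-root) branch point.

The term (1/2)*sqrt(1 - σ/(-8/3)) has argument 1 - -8/3/(-8/3) = 0 at -8/3: a square-root (algebraic, two-sheeted) branch point; the remaining terms are analytic or single-valued there.


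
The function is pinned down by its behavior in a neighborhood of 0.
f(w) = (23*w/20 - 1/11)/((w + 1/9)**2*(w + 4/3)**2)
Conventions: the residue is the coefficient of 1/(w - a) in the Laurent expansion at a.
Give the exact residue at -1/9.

The residue is 295569/292820.

At the order-2 pole -1/9 set g(w) = (w - (-1/9))^2*f(w) = (23*w/20 - 1/11)/(w + 4/3)**2.
Order-2 pole: residue = g'(a); g'(-1/9) = 295569/292820, so the residue is 295569/292820.


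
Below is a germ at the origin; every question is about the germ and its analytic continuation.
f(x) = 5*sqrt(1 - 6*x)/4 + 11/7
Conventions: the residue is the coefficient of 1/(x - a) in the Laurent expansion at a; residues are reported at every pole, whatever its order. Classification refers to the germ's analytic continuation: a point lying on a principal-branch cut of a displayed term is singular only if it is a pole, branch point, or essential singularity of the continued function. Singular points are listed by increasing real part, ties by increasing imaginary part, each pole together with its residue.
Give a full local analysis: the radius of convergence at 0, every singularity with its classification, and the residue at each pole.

Radius of convergence at 0: 1/6.
At 1/6: an algebraic (square-root) branch point.

Branch term (5/4)*sqrt(1 - x/(1/6)): its argument vanishes at x = 1/6, a square-root branch point, modulus 1/6.
The radius of convergence is the smallest modulus among the singular points: 1/6.


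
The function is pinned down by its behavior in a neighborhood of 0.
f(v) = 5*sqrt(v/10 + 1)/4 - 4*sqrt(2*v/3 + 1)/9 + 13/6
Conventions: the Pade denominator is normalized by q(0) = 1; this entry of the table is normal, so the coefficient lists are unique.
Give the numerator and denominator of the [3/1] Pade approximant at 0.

The Pade approximant has numerator coefficients [107/36, 16984387/14605632, -11259683/876337920, 493159849/315481651200]; denominator coefficients [1, 511271/1217136].

Taylor coefficients needed (expand at 0): a_0 = 107/36, a_1 = -37/432, a_2 = 1199/51840, a_3 = -25357/3110400, a_4 = 511271/149299200.
Write the denominator as Q(v) = 1 + q1*v. Requiring Q*f - P = O(v^5) with deg P <= 3 kills the coefficients of v^4..v^4 in Q*f:
  v^4: a_4 + q1*a_3 = 0, i.e. 511271/149299200 + (-25357/3110400)*q1 = 0.
Solving this linear system: q1 = 511271/1217136.
The numerator is Q*f truncated at degree 3: P0 = a_0 = 107/36; P1 = a_1 + q1*a_0 = 16984387/14605632; P2 = a_2 + q1*a_1 = -11259683/876337920; P3 = a_3 + q1*a_2 = 493159849/315481651200.


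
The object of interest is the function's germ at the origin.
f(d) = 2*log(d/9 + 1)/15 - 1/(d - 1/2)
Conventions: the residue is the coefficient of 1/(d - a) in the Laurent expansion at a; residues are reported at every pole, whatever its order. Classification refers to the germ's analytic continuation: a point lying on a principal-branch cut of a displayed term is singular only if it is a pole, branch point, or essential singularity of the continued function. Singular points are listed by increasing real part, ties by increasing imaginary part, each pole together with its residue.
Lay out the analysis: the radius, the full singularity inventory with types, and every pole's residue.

Radius of convergence at 0: 1/2.
At -9: a logarithmic branch point.
At 1/2: a pole of order 1; residue -1.

Denominator factor (d - 1/2): pole of order 1 at 1/2, modulus 1/2.
Branch term (2/15)*log(1 - d/(-9)): its argument vanishes at d = -9, a logarithmic branch point, modulus 9.
The radius of convergence is the smallest modulus among the singular points: 1/2.
The branch term is analytic at 1/2 and contributes nothing to the residue; only the rational part matters.
At the order-1 pole 1/2 set g(d) = (d - (1/2))*(rational part) = -1.
Simple pole: residue = g(a) at a = 1/2, which is -1.
List the singular points by increasing real part (a conjugate pair: the negative imaginary part first).


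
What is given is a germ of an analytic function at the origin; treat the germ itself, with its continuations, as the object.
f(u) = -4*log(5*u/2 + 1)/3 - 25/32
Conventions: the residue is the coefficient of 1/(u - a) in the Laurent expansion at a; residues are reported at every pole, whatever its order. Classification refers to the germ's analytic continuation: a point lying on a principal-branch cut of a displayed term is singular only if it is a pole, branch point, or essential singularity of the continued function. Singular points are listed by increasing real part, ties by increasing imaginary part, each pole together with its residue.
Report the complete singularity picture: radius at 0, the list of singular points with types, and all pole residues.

Radius of convergence at 0: 2/5.
At -2/5: a logarithmic branch point.

Branch term (-4/3)*log(1 - u/(-2/5)): its argument vanishes at u = -2/5, a logarithmic branch point, modulus 2/5.
The radius of convergence is the smallest modulus among the singular points: 2/5.


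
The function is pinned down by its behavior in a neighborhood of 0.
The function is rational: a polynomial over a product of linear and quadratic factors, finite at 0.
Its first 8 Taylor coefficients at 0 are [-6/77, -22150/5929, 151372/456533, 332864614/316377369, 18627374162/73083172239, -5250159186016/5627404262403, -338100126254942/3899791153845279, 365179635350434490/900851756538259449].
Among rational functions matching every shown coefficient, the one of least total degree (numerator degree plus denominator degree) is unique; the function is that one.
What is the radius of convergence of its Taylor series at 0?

The radius of convergence is (1/2)*sqrt(7).

No rational of total degree below 6 reproduces all 8 coefficients; solving the [2/4] Pade equations on them gives f(τ) = (-7*τ**2/11 + 24*τ + 1/2)/((τ**2 - 5*τ/9 - 11/3)*(τ**2 - τ/6 + 7/4)), whose expansion matches every shown term.
Denominator factor (τ**2 - 5*τ/9 - 11/3): discriminant 1213/81, real irrational roots 5/18 + (1/18)*sqrt(1213) and 5/18 - (1/18)*sqrt(1213); poles of order 1, moduli 5/18 + (1/18)*sqrt(1213) and -5/18 + (1/18)*sqrt(1213).
Denominator factor (τ**2 - τ/6 + 7/4): discriminant -251/36, complex-conjugate roots (1/12) + ((1/12)*sqrt(251))*i and (1/12) - ((1/12)*sqrt(251))*i; poles of order 1, moduli (1/2)*sqrt(7) and (1/2)*sqrt(7).
The radius of convergence is the smallest modulus among the singular points: (1/2)*sqrt(7).


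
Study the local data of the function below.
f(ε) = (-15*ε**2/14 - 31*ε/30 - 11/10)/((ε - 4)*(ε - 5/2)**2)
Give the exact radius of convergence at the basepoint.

The radius of convergence is 5/2.

Denominator factor (ε - 5/2)^2: pole of order 2 at 5/2, modulus 5/2.
Denominator factor (ε - 4): pole of order 1 at 4, modulus 4.
The radius of convergence is the smallest modulus among the singular points: 5/2.


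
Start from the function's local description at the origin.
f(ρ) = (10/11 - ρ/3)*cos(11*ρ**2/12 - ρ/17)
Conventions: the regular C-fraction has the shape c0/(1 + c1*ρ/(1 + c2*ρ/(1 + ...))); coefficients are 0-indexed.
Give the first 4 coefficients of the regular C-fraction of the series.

The regular C-fraction coefficients are [10/11, 11/30, -35419/95370, 45116760/112597001].

Taylor coefficients (expand at 0): a_0 = 10/11, a_1 = -1/3, a_2 = -5/3179, a_3 = 43/867.
c0 = a_0 = 10/11. Peel one level at a time: if S = 1 + c*ρ/S' with S'(0) = 1, then c is the ρ-coefficient of S and S' = c*ρ/(S - 1).
S_1 = c0/f = 1 + (11/30)*ρ + (35419/260100)*ρ^2 + ...; c1 = 11/30.
S_2 = c1*ρ/(S_1 - 1) = 1 + (-35419/95370)*ρ + (1503892/10106041)*ρ^2 + ...; c2 = -35419/95370.
S_3 = c2*ρ/(S_2 - 1) = 1 + (45116760/112597001)*ρ + ...; c3 = 45116760/112597001.


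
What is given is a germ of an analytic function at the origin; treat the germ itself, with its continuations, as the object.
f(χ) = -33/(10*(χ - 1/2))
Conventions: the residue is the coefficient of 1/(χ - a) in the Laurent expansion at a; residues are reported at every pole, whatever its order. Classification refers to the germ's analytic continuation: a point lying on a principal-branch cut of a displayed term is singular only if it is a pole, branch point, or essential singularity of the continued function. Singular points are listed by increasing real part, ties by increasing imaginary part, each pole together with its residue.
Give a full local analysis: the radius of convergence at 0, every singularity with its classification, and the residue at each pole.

Radius of convergence at 0: 1/2.
At 1/2: a pole of order 1; residue -33/10.

Denominator factor (χ - 1/2): pole of order 1 at 1/2, modulus 1/2.
The radius of convergence is the smallest modulus among the singular points: 1/2.
At the order-1 pole 1/2 set g(χ) = (χ - (1/2))*f(χ) = -33/10.
Simple pole: residue = g(a) at a = 1/2, which is -33/10.


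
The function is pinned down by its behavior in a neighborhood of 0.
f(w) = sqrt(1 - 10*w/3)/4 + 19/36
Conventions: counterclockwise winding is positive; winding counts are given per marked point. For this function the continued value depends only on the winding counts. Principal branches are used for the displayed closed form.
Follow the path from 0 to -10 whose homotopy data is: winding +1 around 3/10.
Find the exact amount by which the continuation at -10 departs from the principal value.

Continued minus principal equals -(1/6)*sqrt(309).

The rational part is single-valued and drops out of the difference; each branch term changes only by its own monodromy.
(1/4)*sqrt(1 - w/(3/10)): winding +1 is odd, the square root flips sign, contributing -2*(1/4)*sqrt(1 - (-10)/(3/10)) = -2*(1/4)*sqrt(103/3) = -(1/6)*sqrt(309).
Summing the contributions at w = -10 gives -(1/6)*sqrt(309).


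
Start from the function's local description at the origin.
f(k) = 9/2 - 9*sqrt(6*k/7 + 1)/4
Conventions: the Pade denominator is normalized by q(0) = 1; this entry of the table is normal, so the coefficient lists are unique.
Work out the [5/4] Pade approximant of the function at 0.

The Pade approximant has numerator coefficients [9/4, 81/28, 81/112, -1215/5488, -10935/153664, -2187/1075648]; denominator coefficients [1, 12/7, 27/28, 135/686, 405/38416].

Taylor coefficients needed (expand at 0): a_0 = 9/4, a_1 = -27/28, a_2 = 81/392, a_3 = -243/2744, a_4 = 3645/76832, a_5 = -2187/76832, a_6 = 19683/1075648, a_7 = -649539/52706752, a_8 = 25332021/2951578112, a_9 = -126660105/20661046784.
Write the denominator as Q(k) = 1 + q1*k + q2*k^2 + q3*k^3 + q4*k^4. Requiring Q*f - P = O(k^10) with deg P <= 5 kills the coefficients of k^6..k^9 in Q*f:
  k^6: a_6 + q1*a_5 + q2*a_4 + q3*a_3 + q4*a_2 = 0, i.e. 19683/1075648 + (-2187/76832)*q1 + (3645/76832)*q2 + (-243/2744)*q3 + (81/392)*q4 = 0.
  k^7: a_7 + q1*a_6 + q2*a_5 + q3*a_4 + q4*a_3 = 0, i.e. -649539/52706752 + (19683/1075648)*q1 + (-2187/76832)*q2 + (3645/76832)*q3 + (-243/2744)*q4 = 0.
  k^8: a_8 + q1*a_7 + q2*a_6 + q3*a_5 + q4*a_4 = 0, i.e. 25332021/2951578112 + (-649539/52706752)*q1 + (19683/1075648)*q2 + (-2187/76832)*q3 + (3645/76832)*q4 = 0.
  k^9: a_9 + q1*a_8 + q2*a_7 + q3*a_6 + q4*a_5 = 0, i.e. -126660105/20661046784 + (25332021/2951578112)*q1 + (-649539/52706752)*q2 + (19683/1075648)*q3 + (-2187/76832)*q4 = 0.
Solving this linear system: q1 = 12/7, q2 = 27/28, q3 = 135/686, q4 = 405/38416.
The numerator is Q*f truncated at degree 5: P0 = a_0 = 9/4; P1 = a_1 + q1*a_0 = 81/28; P2 = a_2 + q1*a_1 + q2*a_0 = 81/112; P3 = a_3 + q1*a_2 + q2*a_1 + q3*a_0 = -1215/5488; P4 = a_4 + q1*a_3 + q2*a_2 + q3*a_1 + q4*a_0 = -10935/153664; P5 = a_5 + q1*a_4 + q2*a_3 + q3*a_2 + q4*a_1 = -2187/1075648.


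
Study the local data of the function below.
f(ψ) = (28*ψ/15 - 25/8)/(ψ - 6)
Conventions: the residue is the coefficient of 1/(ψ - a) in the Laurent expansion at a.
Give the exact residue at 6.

At the order-1 pole 6 set g(ψ) = (ψ - (6))*f(ψ) = 28*ψ/15 - 25/8.
Simple pole: residue = g(a) at a = 6, which is 323/40.

The residue is 323/40.


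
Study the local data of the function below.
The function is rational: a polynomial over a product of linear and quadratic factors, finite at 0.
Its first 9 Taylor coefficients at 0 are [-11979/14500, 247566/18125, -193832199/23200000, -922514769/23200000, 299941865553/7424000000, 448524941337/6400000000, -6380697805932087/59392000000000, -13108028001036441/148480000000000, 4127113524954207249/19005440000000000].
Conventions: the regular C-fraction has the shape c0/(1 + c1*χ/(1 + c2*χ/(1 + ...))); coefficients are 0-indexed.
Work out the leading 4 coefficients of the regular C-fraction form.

The regular C-fraction coefficients are [-11979/14500, 248/15, -3790627/238080, 62073605187/300824158720].

Taylor coefficients (read off): a_0 = -11979/14500, a_1 = 247566/18125, a_2 = -193832199/23200000, a_3 = -922514769/23200000.
c0 = a_0 = -11979/14500. Peel one level at a time: if S = 1 + c*χ/S' with S'(0) = 1, then c is the χ-coefficient of S and S' = c*χ/(S - 1).
S_1 = c0/f = 1 + (248/15)*χ + (3790627/14400)*χ^2 + ...; c1 = 248/15.
S_2 = c1*χ/(S_1 - 1) = 1 + (-3790627/238080)*χ + (20691201729/6298009600)*χ^2 + ...; c2 = -3790627/238080.
S_3 = c2*χ/(S_2 - 1) = 1 + (62073605187/300824158720)*χ + ...; c3 = 62073605187/300824158720.
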